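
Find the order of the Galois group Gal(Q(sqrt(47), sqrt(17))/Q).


The 2 square roots of distinct primes are multiplicatively independent over Q,
so [K:Q] = 2^2 and Gal(K/Q) is isomorphic to (Z/2Z)^2.
|Gal| = 2^2 = 4

4


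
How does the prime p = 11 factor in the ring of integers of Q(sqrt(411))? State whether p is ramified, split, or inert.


K = Q(sqrt(411)). Since d mod 4 = 3, disc(K) = 1644.
Check p | disc: 1644 mod 11 = 5.
p does not divide disc. Compute Legendre symbol (d/p):
4^((11-1)/2) mod 11 = 1
(d/p) = 1, so p splits: (p) = P*P' with e=1, f=1, g=2.
Therefore p is split.

split


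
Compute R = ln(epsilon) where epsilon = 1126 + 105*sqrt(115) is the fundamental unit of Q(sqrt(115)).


epsilon = 1126 + 105*sqrt(115)
= 2251.9996
R = ln(2251.9996)
= 7.7196

7.7196


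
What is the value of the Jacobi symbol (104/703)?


Compute (104/703) via quadratic reciprocity:
  pull out 2: (2/703) = +1  (since 703 mod 8 = 7)
  pull out 2: (2/703) = +1  (since 703 mod 8 = 7)
  pull out 2: (2/703) = +1  (since 703 mod 8 = 7)
  reciprocity: (13/703) -> +(703/13)
  reduce: (1/13)
  (1/13) = 1
Product of signs = 1

1


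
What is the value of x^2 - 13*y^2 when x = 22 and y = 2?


x^2 - d*y^2
= 22^2 - 13*2^2
= 484 - 52
= 432

432


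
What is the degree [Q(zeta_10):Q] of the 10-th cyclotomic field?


The degree equals Euler's totient phi(10).
10 = 2 * 5
phi(10) = 4

4


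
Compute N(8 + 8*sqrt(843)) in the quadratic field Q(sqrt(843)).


N(a + b*sqrt(d)) = a^2 - d*b^2
= (8)^2 - (843)*(8)^2
= 64 - 53952
= -53888

-53888


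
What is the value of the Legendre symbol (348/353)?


p = 353 is prime, so compute (348/353) with the reciprocity algorithm (Jacobi-symbol steps: pull out 2s via (2/n), flip via reciprocity, reduce):
  pull out 2: (2/353) = +1  (since 353 mod 8 = 1)
  pull out 2: (2/353) = +1  (since 353 mod 8 = 1)
  reciprocity: (87/353) -> +(353/87)
  reduce: (5/87)
  reciprocity: (5/87) -> +(87/5)
  reduce: (2/5)
  pull out 2: (2/5) = -1  (since 5 mod 8 = 5)
  (1/5) = 1
Product of signs = -1
(348/353) = -1

-1


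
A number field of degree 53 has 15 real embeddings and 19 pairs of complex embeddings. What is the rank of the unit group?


By Dirichlet's unit theorem:
rank = r1 + r2 - 1
= 15 + 19 - 1
= 33

33


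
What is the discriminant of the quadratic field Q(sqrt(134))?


For K = Q(sqrt(d)) with d squarefree: disc(K) = d if d = 1 mod 4, and disc(K) = 4d if d = 2 or 3 mod 4.
Here d = 134, and d mod 4 = 2.
d = 2 mod 4, not 1 (O_K = Z[sqrt(d)]), so disc(K) = 4d = 4 * (134) = 536

536


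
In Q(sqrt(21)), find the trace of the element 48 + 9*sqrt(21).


Tr(a + b*sqrt(d)) = (a + b*sqrt(d)) + (a - b*sqrt(d)) = 2a
= 2 * (48)
= 96

96


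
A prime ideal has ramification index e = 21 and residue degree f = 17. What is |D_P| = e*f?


|D_P| = e * f
= 21 * 17
= 357

357


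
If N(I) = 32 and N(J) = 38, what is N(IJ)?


N(IJ) = N(I) * N(J)
= 32 * 38
= 1216

1216


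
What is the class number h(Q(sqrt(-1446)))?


K = Q(sqrt(-1446)). d mod 4 = 2, so D = disc(K) = 4d = -5784
h(K) equals the number of primitive reduced positive-definite forms (a, b, c) = a*x^2 + b*x*y + c*y^2 with b^2 - 4ac = D,
where reduced means |b| <= a <= c, with b >= 0 whenever |b| = a or a = c, and primitive means gcd(a, b, c) = 1.
Reduced forces 3a^2 <= |D| = 5784, so 1 <= a <= 43; b must have the parity of D, and c = (b^2 - D)/(4a) must be an integer >= a.
Enumerate a = 1..43, b in [-a, a]:
  a=1: (1, 0, 1446)  [1]
  a=2: (2, 0, 723)  [1]
  a=3: (3, 0, 482)  [1]
  a=4: none
  a=5: (5, -4, 290), (5, 4, 290)  [2]
  a=6: (6, 0, 241)  [1]
  a=7..9: none
  a=10: (10, -4, 145), (10, 4, 145)  [2]
  a=11..12: none
  a=13: (13, -12, 114), (13, 12, 114)  [2]
  a=14: none
  a=15: (15, -6, 97), (15, 6, 97)  [2]
  a=16: none
  a=17: (17, -8, 86), (17, 8, 86)  [2]
  a=18: none
  a=19: (19, -12, 78), (19, 12, 78)  [2]
  a=20..22: none
  a=23: (23, -14, 65), (23, 14, 65)  [2]
  a=24: none
  a=25: (25, -4, 58), (25, 4, 58)  [2]
  a=26: (26, -12, 57), (26, 12, 57)  [2]
  a=27..28: none
  a=29: (29, -4, 50), (29, 4, 50)  [2]
  a=30: (30, -24, 53), (30, 24, 53)  [2]
  a=31..33: none
  a=34: (34, -8, 43), (34, 8, 43)  [2]
  a=35..36: none
  a=37: (37, -32, 46), (37, 32, 46)  [2]
  a=38: (38, -12, 39), (38, 12, 39)  [2]
  a=39..43: none
Total reduced forms: 1 + 1 + 1 + 2 + 1 + 2 + 2 + 2 + 2 + 2 + 2 + 2 + 2 + 2 + 2 + 2 + 2 + 2 = 32
h = 32

32


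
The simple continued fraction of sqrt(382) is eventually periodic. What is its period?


Run the CF algorithm for sqrt(382).
a_0 = floor(sqrt(382)) = 19; set m_0=0, q_0=1.
Recurrence: m' = q*a - m,  q' = (d - m'^2)/q,  a' = floor((a_0 + m')/q').
  step 1: m=19, q=21, a=1
  step 2: m=2, q=18, a=1
  step 3: m=16, q=7, a=5
  step 4: m=19, q=3, a=12
  step 5: m=17, q=31, a=1
  step 6: m=14, q=6, a=5
  step 7: m=16, q=21, a=1
  step 8: m=5, q=17, a=1
  step 9: m=12, q=14, a=2
  step 10: m=16, q=9, a=3
  step 11: m=11, q=29, a=1
  step 12: m=18, q=2, a=18
  step 13: m=18, q=29, a=1
  step 14: m=11, q=9, a=3
  step 15: m=16, q=14, a=2
  step 16: m=12, q=17, a=1
  step 17: m=5, q=21, a=1
  step 18: m=16, q=6, a=5
  step 19: m=14, q=31, a=1
  step 20: m=17, q=3, a=12
  step 21: m=19, q=7, a=5
  step 22: m=16, q=18, a=1
  step 23: m=2, q=21, a=1
  step 24: m=19, q=1, a=38
a_24 = 2*a_0 = 38, so the period closes here.
sqrt(382) = [19; 1, 1, 5, 12, 1, 5, 1, 1, 2, 3, 1, 18, 1, 3, 2, 1, 1, 5, 1, 12, 5, 1, 1, 38]
Period length = 24

24


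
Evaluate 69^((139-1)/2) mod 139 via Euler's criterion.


p = 139 is prime and the exponent is (p-1)/2 = 69, so by Euler's criterion 69^69 = (69/139) = +1 or -1 mod 139.
Compute by square-and-multiply:
  69 = 64 + 4 + 1 (binary 1000101)
  Repeated squaring mod 139: 69^1 = 69, 69^2 = 35, 69^4 = 113, 69^8 = 120, 69^16 = 83, 69^32 = 78, 69^64 = 107
  69^69 = 69^64 * 69^4 * 69^1 = 107 * 113 * 69 mod 139
    107 * 113 = 12091 = 137 mod 139
    137 * 69 = 9453 = 1 mod 139
  69^69 = 1 mod 139
Result 1: 69 is a quadratic residue mod 139.
69^69 mod 139 = 1

1


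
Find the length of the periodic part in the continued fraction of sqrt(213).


Run the CF algorithm for sqrt(213).
a_0 = floor(sqrt(213)) = 14; set m_0=0, q_0=1.
Recurrence: m' = q*a - m,  q' = (d - m'^2)/q,  a' = floor((a_0 + m')/q').
  step 1: m=14, q=17, a=1
  step 2: m=3, q=12, a=1
  step 3: m=9, q=11, a=2
  step 4: m=13, q=4, a=6
  step 5: m=11, q=23, a=1
  step 6: m=12, q=3, a=8
  step 7: m=12, q=23, a=1
  step 8: m=11, q=4, a=6
  step 9: m=13, q=11, a=2
  step 10: m=9, q=12, a=1
  step 11: m=3, q=17, a=1
  step 12: m=14, q=1, a=28
a_12 = 2*a_0 = 28, so the period closes here.
sqrt(213) = [14; 1, 1, 2, 6, 1, 8, 1, 6, 2, 1, 1, 28]
Period length = 12

12


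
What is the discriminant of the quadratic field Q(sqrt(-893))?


For K = Q(sqrt(d)) with d squarefree: disc(K) = d if d = 1 mod 4, and disc(K) = 4d if d = 2 or 3 mod 4.
Here d = -893, and d mod 4 = 3.
d = 3 mod 4, not 1 (O_K = Z[sqrt(d)]), so disc(K) = 4d = 4 * (-893) = -3572

-3572


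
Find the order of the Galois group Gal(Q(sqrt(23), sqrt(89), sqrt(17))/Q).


The 3 square roots of distinct primes are multiplicatively independent over Q,
so [K:Q] = 2^3 and Gal(K/Q) is isomorphic to (Z/2Z)^3.
|Gal| = 2^3 = 8

8


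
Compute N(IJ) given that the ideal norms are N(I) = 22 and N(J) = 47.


N(IJ) = N(I) * N(J)
= 22 * 47
= 1034

1034


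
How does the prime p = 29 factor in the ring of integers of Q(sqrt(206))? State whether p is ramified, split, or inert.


K = Q(sqrt(206)). Since d mod 4 = 2, disc(K) = 824.
Check p | disc: 824 mod 29 = 12.
p does not divide disc. Compute Legendre symbol (d/p):
3^((29-1)/2) mod 29 = -1
(d/p) = -1, so p is inert: (p) stays prime with e=1, f=2, g=1.
Therefore p is inert.

inert


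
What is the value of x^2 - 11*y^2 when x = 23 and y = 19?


x^2 - d*y^2
= 23^2 - 11*19^2
= 529 - 3971
= -3442

-3442


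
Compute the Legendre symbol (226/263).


p = 263 is prime, so compute (226/263) with the reciprocity algorithm (Jacobi-symbol steps: pull out 2s via (2/n), flip via reciprocity, reduce):
  pull out 2: (2/263) = +1  (since 263 mod 8 = 7)
  reciprocity: (113/263) -> +(263/113)
  reduce: (37/113)
  reciprocity: (37/113) -> +(113/37)
  reduce: (2/37)
  pull out 2: (2/37) = -1  (since 37 mod 8 = 5)
  (1/37) = 1
Product of signs = -1
(226/263) = -1

-1


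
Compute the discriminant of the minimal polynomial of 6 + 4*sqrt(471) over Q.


The element 6 + 4*sqrt(471) has minimal polynomial:
x^2 - 12*x - 7500
Discriminant = (-12)^2 - 4*(-7500)
= 144 + 30000
= 30144

30144


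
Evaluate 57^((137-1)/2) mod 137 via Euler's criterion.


p = 137 is prime and the exponent is (p-1)/2 = 68, so by Euler's criterion 57^68 = (57/137) = +1 or -1 mod 137.
Compute by square-and-multiply:
  68 = 64 + 4 (binary 1000100)
  Repeated squaring mod 137: 57^1 = 57, 57^2 = 98, 57^4 = 14, 57^8 = 59, 57^16 = 56, 57^32 = 122, 57^64 = 88
  57^68 = 57^64 * 57^4 = 88 * 14 mod 137
    88 * 14 = 1232 = 136 mod 137
  57^68 = 136 mod 137
Result 136 = p - 1 = -1 mod 137: 57 is a quadratic non-residue mod 137. As a residue in [0, p-1] the value is 136.
57^68 mod 137 = 136

136


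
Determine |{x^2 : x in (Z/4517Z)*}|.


For prime p, the number of non-zero quadratic residues is (p-1)/2.
= (4517-1)/2
= 2258

2258


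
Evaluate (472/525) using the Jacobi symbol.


Compute (472/525) via quadratic reciprocity:
  pull out 2: (2/525) = -1  (since 525 mod 8 = 5)
  pull out 2: (2/525) = -1  (since 525 mod 8 = 5)
  pull out 2: (2/525) = -1  (since 525 mod 8 = 5)
  reciprocity: (59/525) -> +(525/59)
  reduce: (53/59)
  reciprocity: (53/59) -> +(59/53)
  reduce: (6/53)
  pull out 2: (2/53) = -1  (since 53 mod 8 = 5)
  reciprocity: (3/53) -> +(53/3)
  reduce: (2/3)
  pull out 2: (2/3) = -1  (since 3 mod 8 = 3)
  (1/3) = 1
Product of signs = -1

-1


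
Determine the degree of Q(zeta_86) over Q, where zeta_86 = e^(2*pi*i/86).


The degree equals Euler's totient phi(86).
86 = 2 * 43
phi(86) = 42

42


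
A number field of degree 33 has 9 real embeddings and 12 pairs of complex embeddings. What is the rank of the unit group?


By Dirichlet's unit theorem:
rank = r1 + r2 - 1
= 9 + 12 - 1
= 20

20


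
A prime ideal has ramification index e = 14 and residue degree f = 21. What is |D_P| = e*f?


|D_P| = e * f
= 14 * 21
= 294

294


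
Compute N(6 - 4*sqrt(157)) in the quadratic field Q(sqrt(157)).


N(a + b*sqrt(d)) = a^2 - d*b^2
= (6)^2 - (157)*(-4)^2
= 36 - 2512
= -2476

-2476


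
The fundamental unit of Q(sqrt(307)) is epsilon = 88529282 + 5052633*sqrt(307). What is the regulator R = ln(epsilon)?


epsilon = 88529282 + 5052633*sqrt(307)
= 1.7706e+08
R = ln(1.7706e+08)
= 18.9920

18.9920


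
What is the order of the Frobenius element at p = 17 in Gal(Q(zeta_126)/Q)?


The Frobenius at p in Gal(Q(zeta_n)/Q) = (Z/nZ)* is the class of p, so its order is ord_126(17), the smallest k >= 1 with 17^k = 1 mod 126.
n = 126 = 2 * 3^2 * 7, phi(126) = 36; the order divides phi(n).
Divisors of 36: 1, 2, 3, 4, 6, 9, 12, 18, 36
Repeated squaring mod 126: 17^1 = 17, 17^2 = 37, 17^4 = 109, 17^8 = 37, 17^16 = 109, 17^32 = 37
Test divisors in increasing order:
  k=1: 17^1 = 17 mod 126
  k=2: 17^2 = 37 mod 126
  k=3: 17^3 = 37 * 17 = 125 mod 126
  k=4: 17^4 = 109 mod 126
  k=6: 17^6 = 109 * 37 = 1 mod 126  <- first divisor giving 1
Order = 6

6


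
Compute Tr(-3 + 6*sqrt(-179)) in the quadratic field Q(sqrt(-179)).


Tr(a + b*sqrt(d)) = (a + b*sqrt(d)) + (a - b*sqrt(d)) = 2a
= 2 * (-3)
= -6

-6


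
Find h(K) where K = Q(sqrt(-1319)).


K = Q(sqrt(-1319)). d mod 4 = 1, so D = disc(K) = d = -1319
h(K) equals the number of primitive reduced positive-definite forms (a, b, c) = a*x^2 + b*x*y + c*y^2 with b^2 - 4ac = D,
where reduced means |b| <= a <= c, with b >= 0 whenever |b| = a or a = c, and primitive means gcd(a, b, c) = 1.
Reduced forces 3a^2 <= |D| = 1319, so 1 <= a <= 20; b must have the parity of D, and c = (b^2 - D)/(4a) must be an integer >= a.
Enumerate a = 1..20, b in [-a, a]:
  a=1: (1, 1, 330)  [1]
  a=2: (2, -1, 165), (2, 1, 165)  [2]
  a=3: (3, -1, 110), (3, 1, 110)  [2]
  a=4: (4, -3, 83), (4, 3, 83)  [2]
  a=5: (5, -1, 66), (5, 1, 66)  [2]
  a=6: (6, -5, 56), (6, -1, 55), (6, 1, 55), (6, 5, 56)  [4]
  a=7: (7, -5, 48), (7, 5, 48)  [2]
  a=8: (8, -5, 42), (8, 5, 42)  [2]
  a=9: (9, -7, 38), (9, 7, 38)  [2]
  a=10: (10, -9, 35), (10, -1, 33), (10, 1, 33), (10, 9, 35)  [4]
  a=11: (11, -1, 30), (11, 1, 30)  [2]
  a=12: (12, -11, 30), (12, -5, 28), (12, 5, 28), (12, 11, 30)  [4]
  a=13: none
  a=14: (14, -9, 25), (14, -5, 24), (14, 5, 24), (14, 9, 25)  [4]
  a=15: (15, -11, 24), (15, -1, 22), (15, 1, 22), (15, 11, 24)  [4]
  a=16: (16, -5, 21), (16, 5, 21)  [2]
  a=17: none
  a=18: (18, -11, 20), (18, -7, 19), (18, 7, 19), (18, 11, 20)  [4]
  a=19: none
  a=20: (20, -19, 21), (20, 19, 21)  [2]
Total reduced forms: 1 + 2 + 2 + 2 + 2 + 4 + 2 + 2 + 2 + 4 + 2 + 4 + 4 + 4 + 2 + 4 + 2 = 45
h = 45

45


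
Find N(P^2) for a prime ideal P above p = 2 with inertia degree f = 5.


N(P^a) = p^(a*f)
= 2^(2*5)
= 2^10
= 1024

1024


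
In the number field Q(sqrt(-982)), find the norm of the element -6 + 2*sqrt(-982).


N(a + b*sqrt(d)) = a^2 - d*b^2
= (-6)^2 - (-982)*(2)^2
= 36 + 3928
= 3964

3964


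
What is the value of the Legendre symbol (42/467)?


p = 467 is prime, so compute (42/467) with the reciprocity algorithm (Jacobi-symbol steps: pull out 2s via (2/n), flip via reciprocity, reduce):
  pull out 2: (2/467) = -1  (since 467 mod 8 = 3)
  reciprocity: (21/467) -> +(467/21)
  reduce: (5/21)
  reciprocity: (5/21) -> +(21/5)
  reduce: (1/5)
  (1/5) = 1
Product of signs = -1
(42/467) = -1

-1


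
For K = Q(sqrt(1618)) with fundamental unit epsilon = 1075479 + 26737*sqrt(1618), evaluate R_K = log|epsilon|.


epsilon = 1075479 + 26737*sqrt(1618)
= 2.1510e+06
R = ln(2.1510e+06)
= 14.5814

14.5814


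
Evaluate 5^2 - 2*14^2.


x^2 - d*y^2
= 5^2 - 2*14^2
= 25 - 392
= -367

-367


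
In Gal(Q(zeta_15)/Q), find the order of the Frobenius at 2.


The Frobenius at p in Gal(Q(zeta_n)/Q) = (Z/nZ)* is the class of p, so its order is ord_15(2), the smallest k >= 1 with 2^k = 1 mod 15.
n = 15 = 3 * 5, phi(15) = 8; the order divides phi(n).
Divisors of 8: 1, 2, 4, 8
Repeated squaring mod 15: 2^1 = 2, 2^2 = 4, 2^4 = 1, 2^8 = 1
Test divisors in increasing order:
  k=1: 2^1 = 2 mod 15
  k=2: 2^2 = 4 mod 15
  k=4: 2^4 = 1 mod 15  <- first divisor giving 1
Order = 4

4


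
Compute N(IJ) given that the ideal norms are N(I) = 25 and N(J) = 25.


N(IJ) = N(I) * N(J)
= 25 * 25
= 625

625


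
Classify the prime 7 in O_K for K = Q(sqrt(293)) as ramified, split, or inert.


K = Q(sqrt(293)). Since d mod 4 = 1, disc(K) = 293.
Check p | disc: 293 mod 7 = 6.
p does not divide disc. Compute Legendre symbol (d/p):
6^((7-1)/2) mod 7 = -1
(d/p) = -1, so p is inert: (p) stays prime with e=1, f=2, g=1.
Therefore p is inert.

inert


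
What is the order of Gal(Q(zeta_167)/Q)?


|Gal(Q(zeta_167)/Q)| = phi(167)
= 166

166


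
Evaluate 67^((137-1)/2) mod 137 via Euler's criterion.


p = 137 is prime and the exponent is (p-1)/2 = 68, so by Euler's criterion 67^68 = (67/137) = +1 or -1 mod 137.
Compute by square-and-multiply:
  68 = 64 + 4 (binary 1000100)
  Repeated squaring mod 137: 67^1 = 67, 67^2 = 105, 67^4 = 65, 67^8 = 115, 67^16 = 73, 67^32 = 123, 67^64 = 59
  67^68 = 67^64 * 67^4 = 59 * 65 mod 137
    59 * 65 = 3835 = 136 mod 137
  67^68 = 136 mod 137
Result 136 = p - 1 = -1 mod 137: 67 is a quadratic non-residue mod 137. As a residue in [0, p-1] the value is 136.
67^68 mod 137 = 136

136


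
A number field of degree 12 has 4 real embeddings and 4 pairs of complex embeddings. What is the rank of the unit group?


By Dirichlet's unit theorem:
rank = r1 + r2 - 1
= 4 + 4 - 1
= 7

7


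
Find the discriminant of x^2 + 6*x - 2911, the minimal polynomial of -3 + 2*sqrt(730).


The element -3 + 2*sqrt(730) has minimal polynomial:
x^2 + 6*x - 2911
Discriminant = (6)^2 - 4*(-2911)
= 36 + 11644
= 11680

11680


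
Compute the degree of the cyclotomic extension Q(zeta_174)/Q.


The degree equals Euler's totient phi(174).
174 = 2 * 3 * 29
phi(174) = 56

56


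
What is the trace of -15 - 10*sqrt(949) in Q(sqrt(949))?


Tr(a + b*sqrt(d)) = (a + b*sqrt(d)) + (a - b*sqrt(d)) = 2a
= 2 * (-15)
= -30

-30


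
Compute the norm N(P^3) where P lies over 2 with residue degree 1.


N(P^a) = p^(a*f)
= 2^(3*1)
= 2^3
= 8

8


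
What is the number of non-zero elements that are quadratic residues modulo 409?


For prime p, the number of non-zero quadratic residues is (p-1)/2.
= (409-1)/2
= 204

204


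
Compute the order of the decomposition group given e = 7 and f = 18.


|D_P| = e * f
= 7 * 18
= 126

126


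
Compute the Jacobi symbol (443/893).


Compute (443/893) via quadratic reciprocity:
  reciprocity: (443/893) -> +(893/443)
  reduce: (7/443)
  reciprocity: (7/443) -> -(443/7)
  reduce: (2/7)
  pull out 2: (2/7) = +1  (since 7 mod 8 = 7)
  (1/7) = 1
Product of signs = -1

-1


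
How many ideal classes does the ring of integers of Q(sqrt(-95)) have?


K = Q(sqrt(-95)). d mod 4 = 1, so D = disc(K) = d = -95
h(K) equals the number of primitive reduced positive-definite forms (a, b, c) = a*x^2 + b*x*y + c*y^2 with b^2 - 4ac = D,
where reduced means |b| <= a <= c, with b >= 0 whenever |b| = a or a = c, and primitive means gcd(a, b, c) = 1.
Reduced forces 3a^2 <= |D| = 95, so 1 <= a <= 5; b must have the parity of D, and c = (b^2 - D)/(4a) must be an integer >= a.
Enumerate a = 1..5, b in [-a, a]:
  a=1: (1, 1, 24)  [1]
  a=2: (2, -1, 12), (2, 1, 12)  [2]
  a=3: (3, -1, 8), (3, 1, 8)  [2]
  a=4: (4, -1, 6), (4, 1, 6)  [2]
  a=5: (5, 5, 6)  [1]
Total reduced forms: 1 + 2 + 2 + 2 + 1 = 8
h = 8

8


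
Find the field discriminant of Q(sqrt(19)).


For K = Q(sqrt(d)) with d squarefree: disc(K) = d if d = 1 mod 4, and disc(K) = 4d if d = 2 or 3 mod 4.
Here d = 19, and d mod 4 = 3.
d = 3 mod 4, not 1 (O_K = Z[sqrt(d)]), so disc(K) = 4d = 4 * (19) = 76

76


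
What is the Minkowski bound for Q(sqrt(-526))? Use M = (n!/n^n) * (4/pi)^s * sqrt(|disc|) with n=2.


d = -526, d mod 4 = 2, so disc(K) = 4d = -2104; |disc(K)| = 2104
Imaginary quadratic field, so n = 2, s = r2 = 1, r1 = 0
M = (n!/n^n) * (4/pi)^s * sqrt(|disc(K)|) = (2!/2^2) * (4/pi)^1 * sqrt(2104)
= 0.5 * 1.273240 * 45.869380
= 29.2014

29.2014


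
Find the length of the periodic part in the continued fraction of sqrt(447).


Run the CF algorithm for sqrt(447).
a_0 = floor(sqrt(447)) = 21; set m_0=0, q_0=1.
Recurrence: m' = q*a - m,  q' = (d - m'^2)/q,  a' = floor((a_0 + m')/q').
  step 1: m=21, q=6, a=7
  step 2: m=21, q=1, a=42
a_2 = 2*a_0 = 42, so the period closes here.
sqrt(447) = [21; 7, 42]
Period length = 2

2


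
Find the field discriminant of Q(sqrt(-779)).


For K = Q(sqrt(d)) with d squarefree: disc(K) = d if d = 1 mod 4, and disc(K) = 4d if d = 2 or 3 mod 4.
Here d = -779, and d mod 4 = 1.
d = 1 mod 4 (O_K = Z[(1+sqrt(d))/2]), so disc(K) = d = -779

-779


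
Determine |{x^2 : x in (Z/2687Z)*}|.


For prime p, the number of non-zero quadratic residues is (p-1)/2.
= (2687-1)/2
= 1343

1343


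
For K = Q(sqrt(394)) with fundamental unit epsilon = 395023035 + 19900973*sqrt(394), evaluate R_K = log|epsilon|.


epsilon = 395023035 + 19900973*sqrt(394)
= 7.9005e+08
R = ln(7.9005e+08)
= 20.4876

20.4876


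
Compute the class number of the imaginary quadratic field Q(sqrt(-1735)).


K = Q(sqrt(-1735)). d mod 4 = 1, so D = disc(K) = d = -1735
h(K) equals the number of primitive reduced positive-definite forms (a, b, c) = a*x^2 + b*x*y + c*y^2 with b^2 - 4ac = D,
where reduced means |b| <= a <= c, with b >= 0 whenever |b| = a or a = c, and primitive means gcd(a, b, c) = 1.
Reduced forces 3a^2 <= |D| = 1735, so 1 <= a <= 24; b must have the parity of D, and c = (b^2 - D)/(4a) must be an integer >= a.
Enumerate a = 1..24, b in [-a, a]:
  a=1: (1, 1, 434)  [1]
  a=2: (2, -1, 217), (2, 1, 217)  [2]
  a=3: none
  a=4: (4, -3, 109), (4, 3, 109)  [2]
  a=5: (5, 5, 88)  [1]
  a=6: none
  a=7: (7, -1, 62), (7, 1, 62)  [2]
  a=8: (8, -5, 55), (8, 5, 55)  [2]
  a=9: none
  a=10: (10, -5, 44), (10, 5, 44)  [2]
  a=11: (11, -5, 40), (11, 5, 40)  [2]
  a=12..13: none
  a=14: (14, -13, 34), (14, -1, 31), (14, 1, 31), (14, 13, 34)  [4]
  a=15: none
  a=16: (16, -11, 29), (16, 11, 29)  [2]
  a=17: (17, -13, 28), (17, 13, 28)  [2]
  a=18..19: none
  a=20: (20, -5, 22), (20, 5, 22)  [2]
  a=21: none
  a=22: (22, -17, 23), (22, 17, 23)  [2]
  a=23..24: none
Total reduced forms: 1 + 2 + 2 + 1 + 2 + 2 + 2 + 2 + 4 + 2 + 2 + 2 + 2 = 26
h = 26

26


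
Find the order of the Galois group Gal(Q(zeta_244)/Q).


|Gal(Q(zeta_244)/Q)| = phi(244)
= 120

120


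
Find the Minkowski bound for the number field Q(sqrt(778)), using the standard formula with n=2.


d = 778, d mod 4 = 2, so disc(K) = 4d = 3112; |disc(K)| = 3112
Real quadratic field, so n = 2, s = r2 = 0, r1 = 2
M = (n!/n^n) * (4/pi)^s * sqrt(|disc(K)|) = (2!/2^2) * (4/pi)^0 * sqrt(3112)
= 0.5 * 1.000000 * 55.785303
= 27.8927

27.8927


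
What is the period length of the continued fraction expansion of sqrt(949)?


Run the CF algorithm for sqrt(949).
a_0 = floor(sqrt(949)) = 30; set m_0=0, q_0=1.
Recurrence: m' = q*a - m,  q' = (d - m'^2)/q,  a' = floor((a_0 + m')/q').
  step 1: m=30, q=49, a=1
  step 2: m=19, q=12, a=4
  step 3: m=29, q=9, a=6
  step 4: m=25, q=36, a=1
  step 5: m=11, q=23, a=1
  step 6: m=12, q=35, a=1
  step 7: m=23, q=12, a=4
  step 8: m=25, q=27, a=2
  step 9: m=29, q=4, a=14
  step 10: m=27, q=55, a=1
  step 11: m=28, q=3, a=19
  step 12: m=29, q=36, a=1
  step 13: m=7, q=25, a=1
  step 14: m=18, q=25, a=1
  step 15: m=7, q=36, a=1
  step 16: m=29, q=3, a=19
  step 17: m=28, q=55, a=1
  step 18: m=27, q=4, a=14
  step 19: m=29, q=27, a=2
  step 20: m=25, q=12, a=4
  step 21: m=23, q=35, a=1
  step 22: m=12, q=23, a=1
  step 23: m=11, q=36, a=1
  step 24: m=25, q=9, a=6
  step 25: m=29, q=12, a=4
  step 26: m=19, q=49, a=1
  step 27: m=30, q=1, a=60
a_27 = 2*a_0 = 60, so the period closes here.
sqrt(949) = [30; 1, 4, 6, 1, 1, 1, 4, 2, 14, 1, 19, 1, 1, 1, 1, 19, 1, 14, 2, 4, 1, 1, 1, 6, 4, 1, 60]
Period length = 27

27


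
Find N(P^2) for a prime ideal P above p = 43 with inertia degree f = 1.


N(P^a) = p^(a*f)
= 43^(2*1)
= 43^2
= 1849

1849


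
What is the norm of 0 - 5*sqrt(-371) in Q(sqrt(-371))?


N(a + b*sqrt(d)) = a^2 - d*b^2
= (0)^2 - (-371)*(-5)^2
= 0 + 9275
= 9275

9275


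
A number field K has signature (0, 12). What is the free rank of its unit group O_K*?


By Dirichlet's unit theorem:
rank = r1 + r2 - 1
= 0 + 12 - 1
= 11

11


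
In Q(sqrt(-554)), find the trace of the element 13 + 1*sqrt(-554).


Tr(a + b*sqrt(d)) = (a + b*sqrt(d)) + (a - b*sqrt(d)) = 2a
= 2 * (13)
= 26

26


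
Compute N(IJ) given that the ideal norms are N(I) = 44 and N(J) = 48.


N(IJ) = N(I) * N(J)
= 44 * 48
= 2112

2112


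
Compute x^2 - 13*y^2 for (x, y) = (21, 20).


x^2 - d*y^2
= 21^2 - 13*20^2
= 441 - 5200
= -4759

-4759


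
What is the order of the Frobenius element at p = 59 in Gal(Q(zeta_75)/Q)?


The Frobenius at p in Gal(Q(zeta_n)/Q) = (Z/nZ)* is the class of p, so its order is ord_75(59), the smallest k >= 1 with 59^k = 1 mod 75.
n = 75 = 3 * 5^2, phi(75) = 40; the order divides phi(n).
Divisors of 40: 1, 2, 4, 5, 8, 10, 20, 40
Repeated squaring mod 75: 59^1 = 59, 59^2 = 31, 59^4 = 61, 59^8 = 46, 59^16 = 16, 59^32 = 31
Test divisors in increasing order:
  k=1: 59^1 = 59 mod 75
  k=2: 59^2 = 31 mod 75
  k=4: 59^4 = 61 mod 75
  k=5: 59^5 = 61 * 59 = 74 mod 75
  k=8: 59^8 = 46 mod 75
  k=10: 59^10 = 46 * 31 = 1 mod 75  <- first divisor giving 1
Order = 10

10


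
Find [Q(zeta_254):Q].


The degree equals Euler's totient phi(254).
254 = 2 * 127
phi(254) = 126

126


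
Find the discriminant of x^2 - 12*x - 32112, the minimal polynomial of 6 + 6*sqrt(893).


The element 6 + 6*sqrt(893) has minimal polynomial:
x^2 - 12*x - 32112
Discriminant = (-12)^2 - 4*(-32112)
= 144 + 128448
= 128592

128592


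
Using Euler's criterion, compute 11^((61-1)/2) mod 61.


p = 61 is prime and the exponent is (p-1)/2 = 30, so by Euler's criterion 11^30 = (11/61) = +1 or -1 mod 61.
Compute by square-and-multiply:
  30 = 16 + 8 + 4 + 2 (binary 11110)
  Repeated squaring mod 61: 11^1 = 11, 11^2 = 60, 11^4 = 1, 11^8 = 1, 11^16 = 1
  11^30 = 11^16 * 11^8 * 11^4 * 11^2 = 1 * 1 * 1 * 60 mod 61
    1 * 1 = 1 = 1 mod 61
    1 * 1 = 1 = 1 mod 61
    1 * 60 = 60 = 60 mod 61
  11^30 = 60 mod 61
Result 60 = p - 1 = -1 mod 61: 11 is a quadratic non-residue mod 61. As a residue in [0, p-1] the value is 60.
11^30 mod 61 = 60

60


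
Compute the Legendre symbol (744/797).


p = 797 is prime, so compute (744/797) with the reciprocity algorithm (Jacobi-symbol steps: pull out 2s via (2/n), flip via reciprocity, reduce):
  pull out 2: (2/797) = -1  (since 797 mod 8 = 5)
  pull out 2: (2/797) = -1  (since 797 mod 8 = 5)
  pull out 2: (2/797) = -1  (since 797 mod 8 = 5)
  reciprocity: (93/797) -> +(797/93)
  reduce: (53/93)
  reciprocity: (53/93) -> +(93/53)
  reduce: (40/53)
  pull out 2: (2/53) = -1  (since 53 mod 8 = 5)
  pull out 2: (2/53) = -1  (since 53 mod 8 = 5)
  pull out 2: (2/53) = -1  (since 53 mod 8 = 5)
  reciprocity: (5/53) -> +(53/5)
  reduce: (3/5)
  reciprocity: (3/5) -> +(5/3)
  reduce: (2/3)
  pull out 2: (2/3) = -1  (since 3 mod 8 = 3)
  (1/3) = 1
Product of signs = -1
(744/797) = -1

-1


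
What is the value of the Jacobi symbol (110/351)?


Compute (110/351) via quadratic reciprocity:
  pull out 2: (2/351) = +1  (since 351 mod 8 = 7)
  reciprocity: (55/351) -> -(351/55)
  reduce: (21/55)
  reciprocity: (21/55) -> +(55/21)
  reduce: (13/21)
  reciprocity: (13/21) -> +(21/13)
  reduce: (8/13)
  pull out 2: (2/13) = -1  (since 13 mod 8 = 5)
  pull out 2: (2/13) = -1  (since 13 mod 8 = 5)
  pull out 2: (2/13) = -1  (since 13 mod 8 = 5)
  (1/13) = 1
Product of signs = 1

1


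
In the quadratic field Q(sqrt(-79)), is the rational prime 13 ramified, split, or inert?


K = Q(sqrt(-79)). Since d mod 4 = 1, disc(K) = -79.
Check p | disc: -79 mod 13 = 12.
p does not divide disc. Compute Legendre symbol (d/p):
12^((13-1)/2) mod 13 = 1
(d/p) = 1, so p splits: (p) = P*P' with e=1, f=1, g=2.
Therefore p is split.

split


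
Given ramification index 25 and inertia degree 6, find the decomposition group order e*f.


|D_P| = e * f
= 25 * 6
= 150

150


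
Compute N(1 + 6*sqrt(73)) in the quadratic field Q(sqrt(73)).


N(a + b*sqrt(d)) = a^2 - d*b^2
= (1)^2 - (73)*(6)^2
= 1 - 2628
= -2627

-2627


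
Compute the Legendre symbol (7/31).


p = 31 is prime, so compute (7/31) with the reciprocity algorithm (Jacobi-symbol steps: pull out 2s via (2/n), flip via reciprocity, reduce):
  reciprocity: (7/31) -> -(31/7)
  reduce: (3/7)
  reciprocity: (3/7) -> -(7/3)
  reduce: (1/3)
  (1/3) = 1
Product of signs = 1
(7/31) = 1

1


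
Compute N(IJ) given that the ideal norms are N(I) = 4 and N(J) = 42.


N(IJ) = N(I) * N(J)
= 4 * 42
= 168

168


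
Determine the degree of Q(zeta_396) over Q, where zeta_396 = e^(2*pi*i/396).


The degree equals Euler's totient phi(396).
396 = 2^2 * 3^2 * 11
phi(396) = 120

120


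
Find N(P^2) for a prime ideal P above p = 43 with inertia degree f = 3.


N(P^a) = p^(a*f)
= 43^(2*3)
= 43^6
= 6321363049

6321363049


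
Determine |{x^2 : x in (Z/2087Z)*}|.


For prime p, the number of non-zero quadratic residues is (p-1)/2.
= (2087-1)/2
= 1043

1043


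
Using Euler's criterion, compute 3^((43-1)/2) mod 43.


p = 43 is prime and the exponent is (p-1)/2 = 21, so by Euler's criterion 3^21 = (3/43) = +1 or -1 mod 43.
Compute by square-and-multiply:
  21 = 16 + 4 + 1 (binary 10101)
  Repeated squaring mod 43: 3^1 = 3, 3^2 = 9, 3^4 = 38, 3^8 = 25, 3^16 = 23
  3^21 = 3^16 * 3^4 * 3^1 = 23 * 38 * 3 mod 43
    23 * 38 = 874 = 14 mod 43
    14 * 3 = 42 = 42 mod 43
  3^21 = 42 mod 43
Result 42 = p - 1 = -1 mod 43: 3 is a quadratic non-residue mod 43. As a residue in [0, p-1] the value is 42.
3^21 mod 43 = 42

42


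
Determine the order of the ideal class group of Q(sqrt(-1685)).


K = Q(sqrt(-1685)). d mod 4 = 3, so D = disc(K) = 4d = -6740
h(K) equals the number of primitive reduced positive-definite forms (a, b, c) = a*x^2 + b*x*y + c*y^2 with b^2 - 4ac = D,
where reduced means |b| <= a <= c, with b >= 0 whenever |b| = a or a = c, and primitive means gcd(a, b, c) = 1.
Reduced forces 3a^2 <= |D| = 6740, so 1 <= a <= 47; b must have the parity of D, and c = (b^2 - D)/(4a) must be an integer >= a.
Enumerate a = 1..47, b in [-a, a]:
  a=1: (1, 0, 1685)  [1]
  a=2: (2, 2, 843)  [1]
  a=3: (3, -2, 562), (3, 2, 562)  [2]
  a=4: none
  a=5: (5, 0, 337)  [1]
  a=6: (6, -2, 281), (6, 2, 281)  [2]
  a=7: (7, -6, 242), (7, 6, 242)  [2]
  a=8: none
  a=9: (9, -8, 189), (9, 8, 189)  [2]
  a=10: (10, 10, 171)  [1]
  a=11: (11, -6, 154), (11, 6, 154)  [2]
  a=12..13: none
  a=14: (14, -6, 121), (14, 6, 121)  [2]
  a=15: (15, -10, 114), (15, 10, 114)  [2]
  a=16: none
  a=17: (17, -14, 102), (17, 14, 102)  [2]
  a=18: (18, -10, 95), (18, 10, 95)  [2]
  a=19: (19, -10, 90), (19, 10, 90)  [2]
  a=20: none
  a=21: (21, -20, 85), (21, -8, 81), (21, 8, 81), (21, 20, 85)  [4]
  a=22: (22, -6, 77), (22, 6, 77)  [2]
  a=23..26: none
  a=27: (27, -8, 63), (27, 8, 63)  [2]
  a=28..29: none
  a=30: (30, -10, 57), (30, 10, 57)  [2]
  a=31: (31, -24, 59), (31, 24, 59)  [2]
  a=32: none
  a=33: (33, -28, 57), (33, -16, 53), (33, 16, 53), (33, 28, 57)  [4]
  a=34: (34, -14, 51), (34, 14, 51)  [2]
  a=35: (35, -20, 51), (35, 20, 51)  [2]
  a=36..37: none
  a=38: (38, -10, 45), (38, 10, 45)  [2]
  a=39..40: none
  a=41: (41, -36, 49), (41, 36, 49)  [2]
  a=42: (42, -34, 47), (42, -22, 43), (42, 22, 43), (42, 34, 47)  [4]
  a=43..47: none
Total reduced forms: 1 + 1 + 2 + 1 + 2 + 2 + 2 + 1 + 2 + 2 + 2 + 2 + 2 + 2 + 4 + 2 + 2 + 2 + 2 + 4 + 2 + 2 + 2 + 2 + 4 = 52
h = 52

52


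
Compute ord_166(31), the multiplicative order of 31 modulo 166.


We want ord_166(31), the smallest k >= 1 with 31^k = 1 mod 166.
n = 166 = 2 * 83, phi(166) = 82; the order divides phi(n).
Divisors of 82: 1, 2, 41, 82
Repeated squaring mod 166: 31^1 = 31, 31^2 = 131, 31^4 = 63, 31^8 = 151, 31^16 = 59, 31^32 = 161, 31^64 = 25
Test divisors in increasing order:
  k=1: 31^1 = 31 mod 166
  k=2: 31^2 = 131 mod 166
  k=41: 31^41 = 161 * 151 * 31 = 1 mod 166  <- first divisor giving 1
Order = 41

41


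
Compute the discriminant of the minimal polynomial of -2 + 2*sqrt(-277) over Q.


The element -2 + 2*sqrt(-277) has minimal polynomial:
x^2 + 4*x + 1112
Discriminant = (4)^2 - 4*(1112)
= 16 - 4448
= -4432

-4432


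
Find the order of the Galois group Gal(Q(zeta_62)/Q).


|Gal(Q(zeta_62)/Q)| = phi(62)
= 30

30


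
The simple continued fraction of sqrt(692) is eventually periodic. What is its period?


Run the CF algorithm for sqrt(692).
a_0 = floor(sqrt(692)) = 26; set m_0=0, q_0=1.
Recurrence: m' = q*a - m,  q' = (d - m'^2)/q,  a' = floor((a_0 + m')/q').
  step 1: m=26, q=16, a=3
  step 2: m=22, q=13, a=3
  step 3: m=17, q=31, a=1
  step 4: m=14, q=16, a=2
  step 5: m=18, q=23, a=1
  step 6: m=5, q=29, a=1
  step 7: m=24, q=4, a=12
  step 8: m=24, q=29, a=1
  step 9: m=5, q=23, a=1
  step 10: m=18, q=16, a=2
  step 11: m=14, q=31, a=1
  step 12: m=17, q=13, a=3
  step 13: m=22, q=16, a=3
  step 14: m=26, q=1, a=52
a_14 = 2*a_0 = 52, so the period closes here.
sqrt(692) = [26; 3, 3, 1, 2, 1, 1, 12, 1, 1, 2, 1, 3, 3, 52]
Period length = 14

14


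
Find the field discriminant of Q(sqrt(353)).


For K = Q(sqrt(d)) with d squarefree: disc(K) = d if d = 1 mod 4, and disc(K) = 4d if d = 2 or 3 mod 4.
Here d = 353, and d mod 4 = 1.
d = 1 mod 4 (O_K = Z[(1+sqrt(d))/2]), so disc(K) = d = 353

353


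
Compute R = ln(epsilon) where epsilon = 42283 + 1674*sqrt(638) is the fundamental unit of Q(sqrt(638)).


epsilon = 42283 + 1674*sqrt(638)
= 84566.0000
R = ln(84566.0000)
= 11.3453

11.3453


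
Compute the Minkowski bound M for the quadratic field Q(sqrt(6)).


d = 6, d mod 4 = 2, so disc(K) = 4d = 24; |disc(K)| = 24
Real quadratic field, so n = 2, s = r2 = 0, r1 = 2
M = (n!/n^n) * (4/pi)^s * sqrt(|disc(K)|) = (2!/2^2) * (4/pi)^0 * sqrt(24)
= 0.5 * 1.000000 * 4.898979
= 2.4495

2.4495


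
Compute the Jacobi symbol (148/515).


Compute (148/515) via quadratic reciprocity:
  pull out 2: (2/515) = -1  (since 515 mod 8 = 3)
  pull out 2: (2/515) = -1  (since 515 mod 8 = 3)
  reciprocity: (37/515) -> +(515/37)
  reduce: (34/37)
  pull out 2: (2/37) = -1  (since 37 mod 8 = 5)
  reciprocity: (17/37) -> +(37/17)
  reduce: (3/17)
  reciprocity: (3/17) -> +(17/3)
  reduce: (2/3)
  pull out 2: (2/3) = -1  (since 3 mod 8 = 3)
  (1/3) = 1
Product of signs = 1

1


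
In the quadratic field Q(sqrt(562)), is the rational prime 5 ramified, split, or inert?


K = Q(sqrt(562)). Since d mod 4 = 2, disc(K) = 2248.
Check p | disc: 2248 mod 5 = 3.
p does not divide disc. Compute Legendre symbol (d/p):
2^((5-1)/2) mod 5 = -1
(d/p) = -1, so p is inert: (p) stays prime with e=1, f=2, g=1.
Therefore p is inert.

inert


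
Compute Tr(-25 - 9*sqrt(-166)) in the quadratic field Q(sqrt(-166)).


Tr(a + b*sqrt(d)) = (a + b*sqrt(d)) + (a - b*sqrt(d)) = 2a
= 2 * (-25)
= -50

-50


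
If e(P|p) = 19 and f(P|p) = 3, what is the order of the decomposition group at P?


|D_P| = e * f
= 19 * 3
= 57

57


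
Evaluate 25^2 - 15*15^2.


x^2 - d*y^2
= 25^2 - 15*15^2
= 625 - 3375
= -2750

-2750


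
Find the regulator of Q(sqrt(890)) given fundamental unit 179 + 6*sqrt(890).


epsilon = 179 + 6*sqrt(890)
= 357.9972
R = ln(357.9972)
= 5.8805

5.8805


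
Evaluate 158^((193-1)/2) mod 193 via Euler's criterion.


p = 193 is prime and the exponent is (p-1)/2 = 96, so by Euler's criterion 158^96 = (158/193) = +1 or -1 mod 193.
Compute by square-and-multiply:
  96 = 64 + 32 (binary 1100000)
  Repeated squaring mod 193: 158^1 = 158, 158^2 = 67, 158^4 = 50, 158^8 = 184, 158^16 = 81, 158^32 = 192, 158^64 = 1
  158^96 = 158^64 * 158^32 = 1 * 192 mod 193
    1 * 192 = 192 = 192 mod 193
  158^96 = 192 mod 193
Result 192 = p - 1 = -1 mod 193: 158 is a quadratic non-residue mod 193. As a residue in [0, p-1] the value is 192.
158^96 mod 193 = 192

192


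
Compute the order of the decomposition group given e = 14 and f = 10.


|D_P| = e * f
= 14 * 10
= 140

140


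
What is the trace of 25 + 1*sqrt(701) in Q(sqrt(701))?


Tr(a + b*sqrt(d)) = (a + b*sqrt(d)) + (a - b*sqrt(d)) = 2a
= 2 * (25)
= 50

50


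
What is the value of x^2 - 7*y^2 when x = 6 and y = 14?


x^2 - d*y^2
= 6^2 - 7*14^2
= 36 - 1372
= -1336

-1336


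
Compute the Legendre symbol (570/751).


p = 751 is prime, so compute (570/751) with the reciprocity algorithm (Jacobi-symbol steps: pull out 2s via (2/n), flip via reciprocity, reduce):
  pull out 2: (2/751) = +1  (since 751 mod 8 = 7)
  reciprocity: (285/751) -> +(751/285)
  reduce: (181/285)
  reciprocity: (181/285) -> +(285/181)
  reduce: (104/181)
  pull out 2: (2/181) = -1  (since 181 mod 8 = 5)
  pull out 2: (2/181) = -1  (since 181 mod 8 = 5)
  pull out 2: (2/181) = -1  (since 181 mod 8 = 5)
  reciprocity: (13/181) -> +(181/13)
  reduce: (12/13)
  pull out 2: (2/13) = -1  (since 13 mod 8 = 5)
  pull out 2: (2/13) = -1  (since 13 mod 8 = 5)
  reciprocity: (3/13) -> +(13/3)
  reduce: (1/3)
  (1/3) = 1
Product of signs = -1
(570/751) = -1

-1


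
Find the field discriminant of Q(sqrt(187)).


For K = Q(sqrt(d)) with d squarefree: disc(K) = d if d = 1 mod 4, and disc(K) = 4d if d = 2 or 3 mod 4.
Here d = 187, and d mod 4 = 3.
d = 3 mod 4, not 1 (O_K = Z[sqrt(d)]), so disc(K) = 4d = 4 * (187) = 748

748


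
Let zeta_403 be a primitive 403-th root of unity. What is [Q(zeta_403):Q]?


The degree equals Euler's totient phi(403).
403 = 13 * 31
phi(403) = 360

360


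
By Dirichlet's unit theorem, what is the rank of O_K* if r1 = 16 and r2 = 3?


By Dirichlet's unit theorem:
rank = r1 + r2 - 1
= 16 + 3 - 1
= 18

18


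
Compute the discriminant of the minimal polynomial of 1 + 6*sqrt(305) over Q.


The element 1 + 6*sqrt(305) has minimal polynomial:
x^2 - 2*x - 10979
Discriminant = (-2)^2 - 4*(-10979)
= 4 + 43916
= 43920

43920


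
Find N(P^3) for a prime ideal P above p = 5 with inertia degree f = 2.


N(P^a) = p^(a*f)
= 5^(3*2)
= 5^6
= 15625

15625


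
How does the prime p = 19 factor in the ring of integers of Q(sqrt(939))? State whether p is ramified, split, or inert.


K = Q(sqrt(939)). Since d mod 4 = 3, disc(K) = 3756.
Check p | disc: 3756 mod 19 = 13.
p does not divide disc. Compute Legendre symbol (d/p):
8^((19-1)/2) mod 19 = -1
(d/p) = -1, so p is inert: (p) stays prime with e=1, f=2, g=1.
Therefore p is inert.

inert


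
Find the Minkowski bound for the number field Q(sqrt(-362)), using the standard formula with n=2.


d = -362, d mod 4 = 2, so disc(K) = 4d = -1448; |disc(K)| = 1448
Imaginary quadratic field, so n = 2, s = r2 = 1, r1 = 0
M = (n!/n^n) * (4/pi)^s * sqrt(|disc(K)|) = (2!/2^2) * (4/pi)^1 * sqrt(1448)
= 0.5 * 1.273240 * 38.052595
= 24.2250

24.2250


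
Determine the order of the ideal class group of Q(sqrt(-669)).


K = Q(sqrt(-669)). d mod 4 = 3, so D = disc(K) = 4d = -2676
h(K) equals the number of primitive reduced positive-definite forms (a, b, c) = a*x^2 + b*x*y + c*y^2 with b^2 - 4ac = D,
where reduced means |b| <= a <= c, with b >= 0 whenever |b| = a or a = c, and primitive means gcd(a, b, c) = 1.
Reduced forces 3a^2 <= |D| = 2676, so 1 <= a <= 29; b must have the parity of D, and c = (b^2 - D)/(4a) must be an integer >= a.
Enumerate a = 1..29, b in [-a, a]:
  a=1: (1, 0, 669)  [1]
  a=2: (2, 2, 335)  [1]
  a=3: (3, 0, 223)  [1]
  a=4: none
  a=5: (5, -2, 134), (5, 2, 134)  [2]
  a=6: (6, 6, 113)  [1]
  a=7..9: none
  a=10: (10, -2, 67), (10, 2, 67)  [2]
  a=11..14: none
  a=15: (15, -12, 47), (15, 12, 47)  [2]
  a=16..24: none
  a=25: (25, -18, 30), (25, 18, 30)  [2]
  a=26..29: none
Total reduced forms: 1 + 1 + 1 + 2 + 1 + 2 + 2 + 2 = 12
h = 12

12


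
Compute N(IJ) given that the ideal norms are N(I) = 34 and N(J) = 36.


N(IJ) = N(I) * N(J)
= 34 * 36
= 1224

1224


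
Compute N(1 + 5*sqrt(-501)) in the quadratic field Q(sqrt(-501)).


N(a + b*sqrt(d)) = a^2 - d*b^2
= (1)^2 - (-501)*(5)^2
= 1 + 12525
= 12526

12526


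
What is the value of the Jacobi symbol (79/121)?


Compute (79/121) via quadratic reciprocity:
  reciprocity: (79/121) -> +(121/79)
  reduce: (42/79)
  pull out 2: (2/79) = +1  (since 79 mod 8 = 7)
  reciprocity: (21/79) -> +(79/21)
  reduce: (16/21)
  pull out 2: (2/21) = -1  (since 21 mod 8 = 5)
  pull out 2: (2/21) = -1  (since 21 mod 8 = 5)
  pull out 2: (2/21) = -1  (since 21 mod 8 = 5)
  pull out 2: (2/21) = -1  (since 21 mod 8 = 5)
  (1/21) = 1
Product of signs = 1

1


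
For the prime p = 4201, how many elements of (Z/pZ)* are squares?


For prime p, the number of non-zero quadratic residues is (p-1)/2.
= (4201-1)/2
= 2100

2100


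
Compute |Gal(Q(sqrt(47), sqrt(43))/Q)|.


The 2 square roots of distinct primes are multiplicatively independent over Q,
so [K:Q] = 2^2 and Gal(K/Q) is isomorphic to (Z/2Z)^2.
|Gal| = 2^2 = 4

4


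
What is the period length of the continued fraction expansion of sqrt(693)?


Run the CF algorithm for sqrt(693).
a_0 = floor(sqrt(693)) = 26; set m_0=0, q_0=1.
Recurrence: m' = q*a - m,  q' = (d - m'^2)/q,  a' = floor((a_0 + m')/q').
  step 1: m=26, q=17, a=3
  step 2: m=25, q=4, a=12
  step 3: m=23, q=41, a=1
  step 4: m=18, q=9, a=4
  step 5: m=18, q=41, a=1
  step 6: m=23, q=4, a=12
  step 7: m=25, q=17, a=3
  step 8: m=26, q=1, a=52
a_8 = 2*a_0 = 52, so the period closes here.
sqrt(693) = [26; 3, 12, 1, 4, 1, 12, 3, 52]
Period length = 8

8


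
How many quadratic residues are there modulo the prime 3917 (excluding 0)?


For prime p, the number of non-zero quadratic residues is (p-1)/2.
= (3917-1)/2
= 1958

1958
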